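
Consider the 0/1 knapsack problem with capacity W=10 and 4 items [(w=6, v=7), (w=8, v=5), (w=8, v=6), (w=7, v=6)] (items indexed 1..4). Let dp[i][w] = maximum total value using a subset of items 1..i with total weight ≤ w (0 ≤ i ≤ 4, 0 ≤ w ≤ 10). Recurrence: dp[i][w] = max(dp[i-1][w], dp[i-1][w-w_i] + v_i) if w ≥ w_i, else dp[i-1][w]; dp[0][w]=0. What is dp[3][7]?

7

i\w   0   1   2   3   4   5   6   7   8   9  10
  0   0   0   0   0   0   0   0   0   0   0   0
  1   0   0   0   0   0   0   7   7   7   7   7
  2   0   0   0   0   0   0   7   7   7   7   7
  3   0   0   0   0   0   0   7   7   7   7   7
  4   0   0   0   0   0   0   7   7   7   7   7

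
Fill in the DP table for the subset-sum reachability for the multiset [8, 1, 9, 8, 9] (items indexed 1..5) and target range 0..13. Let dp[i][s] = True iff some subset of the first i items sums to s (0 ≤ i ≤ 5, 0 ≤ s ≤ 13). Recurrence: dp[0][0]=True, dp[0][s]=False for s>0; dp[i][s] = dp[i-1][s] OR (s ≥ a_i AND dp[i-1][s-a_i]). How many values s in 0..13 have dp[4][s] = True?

5

i\s   0   1   2   3   4   5   6   7   8   9  10  11  12  13
  0   T   F   F   F   F   F   F   F   F   F   F   F   F   F
  1   T   F   F   F   F   F   F   F   T   F   F   F   F   F
  2   T   T   F   F   F   F   F   F   T   T   F   F   F   F
  3   T   T   F   F   F   F   F   F   T   T   T   F   F   F
  4   T   T   F   F   F   F   F   F   T   T   T   F   F   F
  5   T   T   F   F   F   F   F   F   T   T   T   F   F   F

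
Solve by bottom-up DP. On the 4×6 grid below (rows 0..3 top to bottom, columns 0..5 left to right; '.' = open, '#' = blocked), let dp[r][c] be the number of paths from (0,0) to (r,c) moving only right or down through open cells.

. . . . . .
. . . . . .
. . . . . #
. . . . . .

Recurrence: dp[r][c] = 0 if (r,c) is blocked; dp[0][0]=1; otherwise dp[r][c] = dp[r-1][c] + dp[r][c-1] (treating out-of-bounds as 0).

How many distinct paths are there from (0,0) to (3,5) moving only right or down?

35

r\c   0   1   2   3   4   5
  0   1   1   1   1   1   1
  1   1   2   3   4   5   6
  2   1   3   6  10  15   0
  3   1   4  10  20  35  35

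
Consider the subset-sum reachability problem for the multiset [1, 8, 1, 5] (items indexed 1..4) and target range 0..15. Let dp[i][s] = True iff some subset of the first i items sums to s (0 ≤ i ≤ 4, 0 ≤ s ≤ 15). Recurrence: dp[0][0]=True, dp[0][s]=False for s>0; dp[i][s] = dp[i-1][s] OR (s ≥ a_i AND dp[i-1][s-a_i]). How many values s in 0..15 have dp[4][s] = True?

i\s   0   1   2   3   4   5   6   7   8   9  10  11  12  13  14  15
  0   T   F   F   F   F   F   F   F   F   F   F   F   F   F   F   F
  1   T   T   F   F   F   F   F   F   F   F   F   F   F   F   F   F
  2   T   T   F   F   F   F   F   F   T   T   F   F   F   F   F   F
  3   T   T   T   F   F   F   F   F   T   T   T   F   F   F   F   F
  4   T   T   T   F   F   T   T   T   T   T   T   F   F   T   T   T

12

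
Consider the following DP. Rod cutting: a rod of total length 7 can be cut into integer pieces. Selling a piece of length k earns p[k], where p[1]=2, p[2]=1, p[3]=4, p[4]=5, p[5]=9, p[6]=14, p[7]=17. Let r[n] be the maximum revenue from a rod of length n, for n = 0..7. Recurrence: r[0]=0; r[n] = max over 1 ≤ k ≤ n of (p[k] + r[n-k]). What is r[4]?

8

   n    0    1    2    3    4    5    6    7
r[n]    0    2    4    6    8   10   14   17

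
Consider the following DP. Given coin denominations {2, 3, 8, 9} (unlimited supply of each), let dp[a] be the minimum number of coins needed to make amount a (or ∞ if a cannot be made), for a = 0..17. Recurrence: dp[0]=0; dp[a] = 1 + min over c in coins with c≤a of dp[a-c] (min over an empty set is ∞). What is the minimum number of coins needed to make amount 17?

 a  0  1  2  3  4  5  6  7  8  9 10 11 12 13 14 15 16 17
dp  0  -  1  1  2  2  2  3  1  1  2  2  2  3  3  3  2  2
(- denotes ∞ / unreachable)

2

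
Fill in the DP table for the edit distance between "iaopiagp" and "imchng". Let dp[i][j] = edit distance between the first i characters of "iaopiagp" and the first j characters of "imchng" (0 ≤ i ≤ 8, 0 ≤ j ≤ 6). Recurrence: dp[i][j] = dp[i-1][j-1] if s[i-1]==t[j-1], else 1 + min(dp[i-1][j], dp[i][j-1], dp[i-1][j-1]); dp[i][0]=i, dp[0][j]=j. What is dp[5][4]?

4

   ''  i  m  c  h  n  g
''  0  1  2  3  4  5  6
 i  1  0  1  2  3  4  5
 a  2  1  1  2  3  4  5
 o  3  2  2  2  3  4  5
 p  4  3  3  3  3  4  5
 i  5  4  4  4  4  4  5
 a  6  5  5  5  5  5  5
 g  7  6  6  6  6  6  5
 p  8  7  7  7  7  7  6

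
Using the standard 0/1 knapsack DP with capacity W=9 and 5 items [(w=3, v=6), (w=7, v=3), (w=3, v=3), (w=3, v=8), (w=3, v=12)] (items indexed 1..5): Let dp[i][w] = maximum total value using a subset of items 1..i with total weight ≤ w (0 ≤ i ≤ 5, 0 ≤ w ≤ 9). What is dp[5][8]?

i\w   0   1   2   3   4   5   6   7   8   9
  0   0   0   0   0   0   0   0   0   0   0
  1   0   0   0   6   6   6   6   6   6   6
  2   0   0   0   6   6   6   6   6   6   6
  3   0   0   0   6   6   6   9   9   9   9
  4   0   0   0   8   8   8  14  14  14  17
  5   0   0   0  12  12  12  20  20  20  26

20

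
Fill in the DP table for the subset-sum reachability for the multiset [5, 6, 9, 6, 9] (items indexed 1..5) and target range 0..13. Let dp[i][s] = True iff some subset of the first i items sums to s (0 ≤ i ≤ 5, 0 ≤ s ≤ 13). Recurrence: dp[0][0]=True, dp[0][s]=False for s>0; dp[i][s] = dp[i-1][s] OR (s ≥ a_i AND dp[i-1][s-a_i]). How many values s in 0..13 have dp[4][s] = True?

i\s   0   1   2   3   4   5   6   7   8   9  10  11  12  13
  0   T   F   F   F   F   F   F   F   F   F   F   F   F   F
  1   T   F   F   F   F   T   F   F   F   F   F   F   F   F
  2   T   F   F   F   F   T   T   F   F   F   F   T   F   F
  3   T   F   F   F   F   T   T   F   F   T   F   T   F   F
  4   T   F   F   F   F   T   T   F   F   T   F   T   T   F
  5   T   F   F   F   F   T   T   F   F   T   F   T   T   F

6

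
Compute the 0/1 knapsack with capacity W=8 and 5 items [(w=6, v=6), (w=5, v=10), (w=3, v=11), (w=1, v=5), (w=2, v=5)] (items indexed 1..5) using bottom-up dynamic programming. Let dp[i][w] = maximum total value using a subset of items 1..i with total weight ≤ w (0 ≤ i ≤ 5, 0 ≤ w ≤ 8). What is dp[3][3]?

i\w   0   1   2   3   4   5   6   7   8
  0   0   0   0   0   0   0   0   0   0
  1   0   0   0   0   0   0   6   6   6
  2   0   0   0   0   0  10  10  10  10
  3   0   0   0  11  11  11  11  11  21
  4   0   5   5  11  16  16  16  16  21
  5   0   5   5  11  16  16  21  21  21

11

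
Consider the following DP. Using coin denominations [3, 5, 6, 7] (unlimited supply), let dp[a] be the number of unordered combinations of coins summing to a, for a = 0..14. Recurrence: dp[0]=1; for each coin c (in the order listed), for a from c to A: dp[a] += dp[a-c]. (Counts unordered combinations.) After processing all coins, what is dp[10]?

after  coin     0     1     2     3     4     5     6     7     8     9    10    11    12    13    14
          3     1     0     0     1     0     0     1     0     0     1     0     0     1     0     0
          5     1     0     0     1     0     1     1     0     1     1     1     1     1     1     1
          6     1     0     0     1     0     1     2     0     1     2     1     2     3     1     2
          7     1     0     0     1     0     1     2     1     1     2     2     2     4     3     3

2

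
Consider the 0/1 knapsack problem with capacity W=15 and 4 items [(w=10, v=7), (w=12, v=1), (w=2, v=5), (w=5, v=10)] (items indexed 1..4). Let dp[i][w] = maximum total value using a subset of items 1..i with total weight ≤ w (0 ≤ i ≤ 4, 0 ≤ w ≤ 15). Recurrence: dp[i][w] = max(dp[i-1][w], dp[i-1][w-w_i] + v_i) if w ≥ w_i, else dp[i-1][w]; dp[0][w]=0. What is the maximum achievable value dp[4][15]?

i\w   0   1   2   3   4   5   6   7   8   9  10  11  12  13  14  15
  0   0   0   0   0   0   0   0   0   0   0   0   0   0   0   0   0
  1   0   0   0   0   0   0   0   0   0   0   7   7   7   7   7   7
  2   0   0   0   0   0   0   0   0   0   0   7   7   7   7   7   7
  3   0   0   5   5   5   5   5   5   5   5   7   7  12  12  12  12
  4   0   0   5   5   5  10  10  15  15  15  15  15  15  15  15  17

17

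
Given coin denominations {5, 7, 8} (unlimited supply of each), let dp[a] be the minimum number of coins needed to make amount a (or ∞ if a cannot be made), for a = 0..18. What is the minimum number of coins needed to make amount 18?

 a  0  1  2  3  4  5  6  7  8  9 10 11 12 13 14 15 16 17 18
dp  0  -  -  -  -  1  -  1  1  -  2  -  2  2  2  2  2  3  3
(- denotes ∞ / unreachable)

3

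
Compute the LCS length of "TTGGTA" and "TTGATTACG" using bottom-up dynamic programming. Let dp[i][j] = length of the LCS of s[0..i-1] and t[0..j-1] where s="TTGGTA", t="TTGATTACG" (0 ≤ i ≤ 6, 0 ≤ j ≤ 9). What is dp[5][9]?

   ''  T  T  G  A  T  T  A  C  G
''  0  0  0  0  0  0  0  0  0  0
 T  0  1  1  1  1  1  1  1  1  1
 T  0  1  2  2  2  2  2  2  2  2
 G  0  1  2  3  3  3  3  3  3  3
 G  0  1  2  3  3  3  3  3  3  4
 T  0  1  2  3  3  4  4  4  4  4
 A  0  1  2  3  4  4  4  5  5  5

4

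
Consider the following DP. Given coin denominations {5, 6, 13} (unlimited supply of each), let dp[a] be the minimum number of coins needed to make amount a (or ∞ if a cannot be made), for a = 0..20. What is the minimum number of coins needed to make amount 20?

4

 a  0  1  2  3  4  5  6  7  8  9 10 11 12 13 14 15 16 17 18 19 20
dp  0  -  -  -  -  1  1  -  -  -  2  2  2  1  -  3  3  3  2  2  4
(- denotes ∞ / unreachable)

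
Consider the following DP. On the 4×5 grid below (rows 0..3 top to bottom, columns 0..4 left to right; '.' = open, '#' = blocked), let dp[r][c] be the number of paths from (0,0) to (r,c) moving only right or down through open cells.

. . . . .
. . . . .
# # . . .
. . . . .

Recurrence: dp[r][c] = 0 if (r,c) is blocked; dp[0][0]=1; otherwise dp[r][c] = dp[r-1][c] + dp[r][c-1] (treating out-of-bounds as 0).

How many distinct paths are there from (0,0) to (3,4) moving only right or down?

22

r\c   0   1   2   3   4
  0   1   1   1   1   1
  1   1   2   3   4   5
  2   0   0   3   7  12
  3   0   0   3  10  22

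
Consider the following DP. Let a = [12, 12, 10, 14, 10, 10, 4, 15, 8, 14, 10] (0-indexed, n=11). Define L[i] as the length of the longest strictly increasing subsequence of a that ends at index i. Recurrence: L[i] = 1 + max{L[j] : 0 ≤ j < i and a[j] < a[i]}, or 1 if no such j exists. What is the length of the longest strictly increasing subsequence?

3

   i    0    1    2    3    4    5    6    7    8    9   10
a[i]   12   12   10   14   10   10    4   15    8   14   10
L[i]    1    1    1    2    1    1    1    3    2    3    3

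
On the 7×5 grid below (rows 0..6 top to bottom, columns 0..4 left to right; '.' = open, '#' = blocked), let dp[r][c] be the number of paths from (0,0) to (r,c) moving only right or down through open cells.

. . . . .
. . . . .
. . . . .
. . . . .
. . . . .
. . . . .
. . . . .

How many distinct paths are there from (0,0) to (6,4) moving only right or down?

r\c   0   1   2   3   4
  0   1   1   1   1   1
  1   1   2   3   4   5
  2   1   3   6  10  15
  3   1   4  10  20  35
  4   1   5  15  35  70
  5   1   6  21  56 126
  6   1   7  28  84 210

210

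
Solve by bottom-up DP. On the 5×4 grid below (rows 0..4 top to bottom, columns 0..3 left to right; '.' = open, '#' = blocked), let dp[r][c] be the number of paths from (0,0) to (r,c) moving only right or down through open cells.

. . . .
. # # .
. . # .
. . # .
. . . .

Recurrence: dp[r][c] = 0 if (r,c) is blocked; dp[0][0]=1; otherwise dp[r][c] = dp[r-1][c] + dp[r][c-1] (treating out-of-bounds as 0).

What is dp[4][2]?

3

r\c   0   1   2   3
  0   1   1   1   1
  1   1   0   0   1
  2   1   1   0   1
  3   1   2   0   1
  4   1   3   3   4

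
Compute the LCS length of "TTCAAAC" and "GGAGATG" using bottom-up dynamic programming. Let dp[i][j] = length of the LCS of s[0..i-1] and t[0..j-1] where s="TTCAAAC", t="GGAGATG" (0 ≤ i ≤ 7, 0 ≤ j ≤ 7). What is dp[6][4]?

   ''  G  G  A  G  A  T  G
''  0  0  0  0  0  0  0  0
 T  0  0  0  0  0  0  1  1
 T  0  0  0  0  0  0  1  1
 C  0  0  0  0  0  0  1  1
 A  0  0  0  1  1  1  1  1
 A  0  0  0  1  1  2  2  2
 A  0  0  0  1  1  2  2  2
 C  0  0  0  1  1  2  2  2

1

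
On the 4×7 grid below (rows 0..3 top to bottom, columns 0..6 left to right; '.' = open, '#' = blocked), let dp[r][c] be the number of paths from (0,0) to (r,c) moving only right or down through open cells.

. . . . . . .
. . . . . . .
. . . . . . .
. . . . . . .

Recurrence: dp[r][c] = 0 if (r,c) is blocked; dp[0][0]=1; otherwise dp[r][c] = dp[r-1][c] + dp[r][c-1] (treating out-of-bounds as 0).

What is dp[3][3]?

r\c   0   1   2   3   4   5   6
  0   1   1   1   1   1   1   1
  1   1   2   3   4   5   6   7
  2   1   3   6  10  15  21  28
  3   1   4  10  20  35  56  84

20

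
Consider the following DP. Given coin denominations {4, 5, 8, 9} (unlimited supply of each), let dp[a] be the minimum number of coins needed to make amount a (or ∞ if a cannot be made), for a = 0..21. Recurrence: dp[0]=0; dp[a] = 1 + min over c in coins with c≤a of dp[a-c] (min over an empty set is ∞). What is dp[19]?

 a  0  1  2  3  4  5  6  7  8  9 10 11 12 13 14 15 16 17 18 19 20 21
dp  0  -  -  -  1  1  -  -  1  1  2  -  2  2  2  3  2  2  2  3  3  3
(- denotes ∞ / unreachable)

3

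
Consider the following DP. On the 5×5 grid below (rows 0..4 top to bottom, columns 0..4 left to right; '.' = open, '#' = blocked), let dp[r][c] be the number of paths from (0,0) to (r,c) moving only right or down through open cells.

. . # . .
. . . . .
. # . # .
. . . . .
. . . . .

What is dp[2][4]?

r\c   0   1   2   3   4
  0   1   1   0   0   0
  1   1   2   2   2   2
  2   1   0   2   0   2
  3   1   1   3   3   5
  4   1   2   5   8  13

2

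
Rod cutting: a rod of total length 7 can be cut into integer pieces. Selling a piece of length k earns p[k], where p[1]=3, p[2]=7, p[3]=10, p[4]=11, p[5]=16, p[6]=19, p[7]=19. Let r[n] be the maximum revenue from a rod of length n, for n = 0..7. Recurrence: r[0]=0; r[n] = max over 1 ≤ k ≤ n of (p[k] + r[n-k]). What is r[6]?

21

   n    0    1    2    3    4    5    6    7
r[n]    0    3    7   10   14   17   21   24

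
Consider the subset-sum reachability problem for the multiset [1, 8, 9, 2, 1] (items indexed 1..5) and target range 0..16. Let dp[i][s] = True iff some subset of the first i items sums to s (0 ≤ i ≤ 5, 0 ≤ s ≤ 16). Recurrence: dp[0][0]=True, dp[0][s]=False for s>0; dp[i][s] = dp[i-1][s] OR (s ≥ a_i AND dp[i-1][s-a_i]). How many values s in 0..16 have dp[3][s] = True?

i\s   0   1   2   3   4   5   6   7   8   9  10  11  12  13  14  15  16
  0   T   F   F   F   F   F   F   F   F   F   F   F   F   F   F   F   F
  1   T   T   F   F   F   F   F   F   F   F   F   F   F   F   F   F   F
  2   T   T   F   F   F   F   F   F   T   T   F   F   F   F   F   F   F
  3   T   T   F   F   F   F   F   F   T   T   T   F   F   F   F   F   F
  4   T   T   T   T   F   F   F   F   T   T   T   T   T   F   F   F   F
  5   T   T   T   T   T   F   F   F   T   T   T   T   T   T   F   F   F

5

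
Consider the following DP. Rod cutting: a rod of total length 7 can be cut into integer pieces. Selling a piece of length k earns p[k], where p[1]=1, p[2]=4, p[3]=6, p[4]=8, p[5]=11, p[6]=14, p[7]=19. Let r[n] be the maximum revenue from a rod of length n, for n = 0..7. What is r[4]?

   n    0    1    2    3    4    5    6    7
r[n]    0    1    4    6    8   11   14   19

8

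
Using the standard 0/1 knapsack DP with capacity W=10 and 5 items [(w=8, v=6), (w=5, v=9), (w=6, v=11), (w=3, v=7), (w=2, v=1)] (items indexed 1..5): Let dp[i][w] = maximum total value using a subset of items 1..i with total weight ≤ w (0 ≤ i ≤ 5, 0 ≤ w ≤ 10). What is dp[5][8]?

i\w   0   1   2   3   4   5   6   7   8   9  10
  0   0   0   0   0   0   0   0   0   0   0   0
  1   0   0   0   0   0   0   0   0   6   6   6
  2   0   0   0   0   0   9   9   9   9   9   9
  3   0   0   0   0   0   9  11  11  11  11  11
  4   0   0   0   7   7   9  11  11  16  18  18
  5   0   0   1   7   7   9  11  11  16  18  18

16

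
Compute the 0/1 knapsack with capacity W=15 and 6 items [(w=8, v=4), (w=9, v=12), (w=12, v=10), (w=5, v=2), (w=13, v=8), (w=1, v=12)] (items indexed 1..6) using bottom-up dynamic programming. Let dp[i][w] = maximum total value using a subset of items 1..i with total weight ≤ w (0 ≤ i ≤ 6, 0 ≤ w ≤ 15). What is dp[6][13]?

i\w   0   1   2   3   4   5   6   7   8   9  10  11  12  13  14  15
  0   0   0   0   0   0   0   0   0   0   0   0   0   0   0   0   0
  1   0   0   0   0   0   0   0   0   4   4   4   4   4   4   4   4
  2   0   0   0   0   0   0   0   0   4  12  12  12  12  12  12  12
  3   0   0   0   0   0   0   0   0   4  12  12  12  12  12  12  12
  4   0   0   0   0   0   2   2   2   4  12  12  12  12  12  14  14
  5   0   0   0   0   0   2   2   2   4  12  12  12  12  12  14  14
  6   0  12  12  12  12  12  14  14  14  16  24  24  24  24  24  26

24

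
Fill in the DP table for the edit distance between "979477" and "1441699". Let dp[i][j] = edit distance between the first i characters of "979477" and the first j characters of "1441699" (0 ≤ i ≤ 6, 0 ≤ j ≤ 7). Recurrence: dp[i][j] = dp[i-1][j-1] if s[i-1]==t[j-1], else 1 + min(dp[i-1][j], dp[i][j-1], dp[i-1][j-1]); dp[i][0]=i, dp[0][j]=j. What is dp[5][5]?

5

   ''  1  4  4  1  6  9  9
''  0  1  2  3  4  5  6  7
 9  1  1  2  3  4  5  5  6
 7  2  2  2  3  4  5  6  6
 9  3  3  3  3  4  5  5  6
 4  4  4  3  3  4  5  6  6
 7  5  5  4  4  4  5  6  7
 7  6  6  5  5  5  5  6  7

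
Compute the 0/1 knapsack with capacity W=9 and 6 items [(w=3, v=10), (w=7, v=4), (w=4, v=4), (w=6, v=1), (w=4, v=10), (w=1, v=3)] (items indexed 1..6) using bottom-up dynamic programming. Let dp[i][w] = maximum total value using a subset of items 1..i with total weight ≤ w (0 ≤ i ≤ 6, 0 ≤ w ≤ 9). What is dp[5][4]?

i\w   0   1   2   3   4   5   6   7   8   9
  0   0   0   0   0   0   0   0   0   0   0
  1   0   0   0  10  10  10  10  10  10  10
  2   0   0   0  10  10  10  10  10  10  10
  3   0   0   0  10  10  10  10  14  14  14
  4   0   0   0  10  10  10  10  14  14  14
  5   0   0   0  10  10  10  10  20  20  20
  6   0   3   3  10  13  13  13  20  23  23

10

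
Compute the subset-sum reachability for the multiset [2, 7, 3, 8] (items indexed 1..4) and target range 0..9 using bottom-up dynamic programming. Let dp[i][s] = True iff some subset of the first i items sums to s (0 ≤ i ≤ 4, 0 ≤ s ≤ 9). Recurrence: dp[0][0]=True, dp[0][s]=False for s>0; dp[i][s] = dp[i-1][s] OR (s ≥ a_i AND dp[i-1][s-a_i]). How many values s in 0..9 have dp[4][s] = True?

7

i\s   0   1   2   3   4   5   6   7   8   9
  0   T   F   F   F   F   F   F   F   F   F
  1   T   F   T   F   F   F   F   F   F   F
  2   T   F   T   F   F   F   F   T   F   T
  3   T   F   T   T   F   T   F   T   F   T
  4   T   F   T   T   F   T   F   T   T   T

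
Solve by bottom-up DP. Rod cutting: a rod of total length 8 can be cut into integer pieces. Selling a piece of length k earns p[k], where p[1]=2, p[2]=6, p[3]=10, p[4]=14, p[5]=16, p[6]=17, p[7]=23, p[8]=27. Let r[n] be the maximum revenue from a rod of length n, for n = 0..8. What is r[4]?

14

   n    0    1    2    3    4    5    6    7    8
r[n]    0    2    6   10   14   16   20   24   28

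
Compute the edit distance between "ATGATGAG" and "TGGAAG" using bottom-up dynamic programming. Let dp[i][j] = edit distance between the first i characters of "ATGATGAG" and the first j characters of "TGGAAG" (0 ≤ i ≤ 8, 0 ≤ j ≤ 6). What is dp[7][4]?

3

   ''  T  G  G  A  A  G
''  0  1  2  3  4  5  6
 A  1  1  2  3  3  4  5
 T  2  1  2  3  4  4  5
 G  3  2  1  2  3  4  4
 A  4  3  2  2  2  3  4
 T  5  4  3  3  3  3  4
 G  6  5  4  3  4  4  3
 A  7  6  5  4  3  4  4
 G  8  7  6  5  4  4  4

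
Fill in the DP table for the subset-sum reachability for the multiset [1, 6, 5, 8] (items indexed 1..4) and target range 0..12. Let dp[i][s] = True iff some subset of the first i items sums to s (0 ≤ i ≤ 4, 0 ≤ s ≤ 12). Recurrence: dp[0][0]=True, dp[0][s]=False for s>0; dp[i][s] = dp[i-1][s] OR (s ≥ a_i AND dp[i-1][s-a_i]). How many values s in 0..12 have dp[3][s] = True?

7

i\s   0   1   2   3   4   5   6   7   8   9  10  11  12
  0   T   F   F   F   F   F   F   F   F   F   F   F   F
  1   T   T   F   F   F   F   F   F   F   F   F   F   F
  2   T   T   F   F   F   F   T   T   F   F   F   F   F
  3   T   T   F   F   F   T   T   T   F   F   F   T   T
  4   T   T   F   F   F   T   T   T   T   T   F   T   T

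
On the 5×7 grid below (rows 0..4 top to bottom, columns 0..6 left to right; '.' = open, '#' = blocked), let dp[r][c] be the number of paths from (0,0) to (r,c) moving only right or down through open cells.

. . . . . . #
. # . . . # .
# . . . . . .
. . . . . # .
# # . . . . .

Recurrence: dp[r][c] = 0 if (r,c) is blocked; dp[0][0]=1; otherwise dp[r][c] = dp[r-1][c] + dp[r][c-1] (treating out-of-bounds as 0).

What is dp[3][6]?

6

r\c   0   1   2   3   4   5   6
  0   1   1   1   1   1   1   0
  1   1   0   1   2   3   0   0
  2   0   0   1   3   6   6   6
  3   0   0   1   4  10   0   6
  4   0   0   1   5  15  15  21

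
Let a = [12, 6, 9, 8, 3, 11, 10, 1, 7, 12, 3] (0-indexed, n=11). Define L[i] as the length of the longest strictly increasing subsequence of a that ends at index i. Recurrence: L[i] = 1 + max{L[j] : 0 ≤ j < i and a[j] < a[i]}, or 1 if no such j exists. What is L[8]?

   i    0    1    2    3    4    5    6    7    8    9   10
a[i]   12    6    9    8    3   11   10    1    7   12    3
L[i]    1    1    2    2    1    3    3    1    2    4    2

2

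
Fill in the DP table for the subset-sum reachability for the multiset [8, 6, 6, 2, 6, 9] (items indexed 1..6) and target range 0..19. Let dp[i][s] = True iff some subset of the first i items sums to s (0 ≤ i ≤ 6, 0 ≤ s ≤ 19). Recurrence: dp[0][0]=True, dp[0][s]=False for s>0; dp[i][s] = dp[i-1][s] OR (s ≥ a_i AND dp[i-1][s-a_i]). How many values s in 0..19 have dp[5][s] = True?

i\s   0   1   2   3   4   5   6   7   8   9  10  11  12  13  14  15  16  17  18  19
  0   T   F   F   F   F   F   F   F   F   F   F   F   F   F   F   F   F   F   F   F
  1   T   F   F   F   F   F   F   F   T   F   F   F   F   F   F   F   F   F   F   F
  2   T   F   F   F   F   F   T   F   T   F   F   F   F   F   T   F   F   F   F   F
  3   T   F   F   F   F   F   T   F   T   F   F   F   T   F   T   F   F   F   F   F
  4   T   F   T   F   F   F   T   F   T   F   T   F   T   F   T   F   T   F   F   F
  5   T   F   T   F   F   F   T   F   T   F   T   F   T   F   T   F   T   F   T   F
  6   T   F   T   F   F   F   T   F   T   T   T   T   T   F   T   T   T   T   T   T

9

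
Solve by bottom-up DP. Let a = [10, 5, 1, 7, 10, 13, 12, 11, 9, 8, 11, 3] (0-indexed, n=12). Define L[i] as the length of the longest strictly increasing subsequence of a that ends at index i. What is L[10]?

   i    0    1    2    3    4    5    6    7    8    9   10   11
a[i]   10    5    1    7   10   13   12   11    9    8   11    3
L[i]    1    1    1    2    3    4    4    4    3    3    4    2

4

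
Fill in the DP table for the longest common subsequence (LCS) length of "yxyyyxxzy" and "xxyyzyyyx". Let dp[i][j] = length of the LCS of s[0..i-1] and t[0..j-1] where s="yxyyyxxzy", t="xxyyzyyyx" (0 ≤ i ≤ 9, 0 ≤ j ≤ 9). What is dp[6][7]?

4

   ''  x  x  y  y  z  y  y  y  x
''  0  0  0  0  0  0  0  0  0  0
 y  0  0  0  1  1  1  1  1  1  1
 x  0  1  1  1  1  1  1  1  1  2
 y  0  1  1  2  2  2  2  2  2  2
 y  0  1  1  2  3  3  3  3  3  3
 y  0  1  1  2  3  3  4  4  4  4
 x  0  1  2  2  3  3  4  4  4  5
 x  0  1  2  2  3  3  4  4  4  5
 z  0  1  2  2  3  4  4  4  4  5
 y  0  1  2  3  3  4  5  5  5  5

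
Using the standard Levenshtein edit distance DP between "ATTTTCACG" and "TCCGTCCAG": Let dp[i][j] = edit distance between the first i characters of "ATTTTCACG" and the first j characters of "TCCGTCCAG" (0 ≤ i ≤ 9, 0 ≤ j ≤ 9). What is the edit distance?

   ''  T  C  C  G  T  C  C  A  G
''  0  1  2  3  4  5  6  7  8  9
 A  1  1  2  3  4  5  6  7  7  8
 T  2  1  2  3  4  4  5  6  7  8
 T  3  2  2  3  4  4  5  6  7  8
 T  4  3  3  3  4  4  5  6  7  8
 T  5  4  4  4  4  4  5  6  7  8
 C  6  5  4  4  5  5  4  5  6  7
 A  7  6  5  5  5  6  5  5  5  6
 C  8  7  6  5  6  6  6  5  6  6
 G  9  8  7  6  5  6  7  6  6  6

6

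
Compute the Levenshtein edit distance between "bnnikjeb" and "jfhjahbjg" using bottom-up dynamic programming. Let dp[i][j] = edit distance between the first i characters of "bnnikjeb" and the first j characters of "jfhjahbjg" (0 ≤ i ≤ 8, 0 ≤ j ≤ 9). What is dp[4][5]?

   ''  j  f  h  j  a  h  b  j  g
''  0  1  2  3  4  5  6  7  8  9
 b  1  1  2  3  4  5  6  6  7  8
 n  2  2  2  3  4  5  6  7  7  8
 n  3  3  3  3  4  5  6  7  8  8
 i  4  4  4  4  4  5  6  7  8  9
 k  5  5  5  5  5  5  6  7  8  9
 j  6  5  6  6  5  6  6  7  7  8
 e  7  6  6  7  6  6  7  7  8  8
 b  8  7  7  7  7  7  7  7  8  9

5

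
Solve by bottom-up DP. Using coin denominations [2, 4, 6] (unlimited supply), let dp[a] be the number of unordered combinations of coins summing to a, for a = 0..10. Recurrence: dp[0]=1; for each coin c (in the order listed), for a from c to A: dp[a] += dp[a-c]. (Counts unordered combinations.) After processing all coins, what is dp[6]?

3

after  coin     0     1     2     3     4     5     6     7     8     9    10
          2     1     0     1     0     1     0     1     0     1     0     1
          4     1     0     1     0     2     0     2     0     3     0     3
          6     1     0     1     0     2     0     3     0     4     0     5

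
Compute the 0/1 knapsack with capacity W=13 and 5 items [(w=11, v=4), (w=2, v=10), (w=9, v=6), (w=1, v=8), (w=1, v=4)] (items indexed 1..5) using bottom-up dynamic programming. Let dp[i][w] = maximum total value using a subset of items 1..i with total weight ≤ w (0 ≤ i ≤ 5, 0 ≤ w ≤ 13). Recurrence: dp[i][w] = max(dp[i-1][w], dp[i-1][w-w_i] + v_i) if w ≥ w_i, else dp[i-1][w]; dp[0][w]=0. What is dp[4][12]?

24

i\w   0   1   2   3   4   5   6   7   8   9  10  11  12  13
  0   0   0   0   0   0   0   0   0   0   0   0   0   0   0
  1   0   0   0   0   0   0   0   0   0   0   0   4   4   4
  2   0   0  10  10  10  10  10  10  10  10  10  10  10  14
  3   0   0  10  10  10  10  10  10  10  10  10  16  16  16
  4   0   8  10  18  18  18  18  18  18  18  18  18  24  24
  5   0   8  12  18  22  22  22  22  22  22  22  22  24  28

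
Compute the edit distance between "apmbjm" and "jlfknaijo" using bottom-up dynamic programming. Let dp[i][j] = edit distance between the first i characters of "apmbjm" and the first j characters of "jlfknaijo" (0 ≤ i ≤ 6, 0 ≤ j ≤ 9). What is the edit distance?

   ''  j  l  f  k  n  a  i  j  o
''  0  1  2  3  4  5  6  7  8  9
 a  1  1  2  3  4  5  5  6  7  8
 p  2  2  2  3  4  5  6  6  7  8
 m  3  3  3  3  4  5  6  7  7  8
 b  4  4  4  4  4  5  6  7  8  8
 j  5  4  5  5  5  5  6  7  7  8
 m  6  5  5  6  6  6  6  7  8  8

8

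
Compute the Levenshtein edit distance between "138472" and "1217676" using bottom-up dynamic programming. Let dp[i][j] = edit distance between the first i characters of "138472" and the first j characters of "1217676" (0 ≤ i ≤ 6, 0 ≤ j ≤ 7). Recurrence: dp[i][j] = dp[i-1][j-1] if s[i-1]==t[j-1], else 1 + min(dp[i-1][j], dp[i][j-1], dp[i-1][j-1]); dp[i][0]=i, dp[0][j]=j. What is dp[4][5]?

4

   ''  1  2  1  7  6  7  6
''  0  1  2  3  4  5  6  7
 1  1  0  1  2  3  4  5  6
 3  2  1  1  2  3  4  5  6
 8  3  2  2  2  3  4  5  6
 4  4  3  3  3  3  4  5  6
 7  5  4  4  4  3  4  4  5
 2  6  5  4  5  4  4  5  5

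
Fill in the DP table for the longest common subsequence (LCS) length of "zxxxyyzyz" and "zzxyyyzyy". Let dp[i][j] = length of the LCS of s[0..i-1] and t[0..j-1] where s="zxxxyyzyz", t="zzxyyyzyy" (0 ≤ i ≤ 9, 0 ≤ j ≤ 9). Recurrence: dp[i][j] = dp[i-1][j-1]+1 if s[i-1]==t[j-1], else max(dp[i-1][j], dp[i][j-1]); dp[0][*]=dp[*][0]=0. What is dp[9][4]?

3

   ''  z  z  x  y  y  y  z  y  y
''  0  0  0  0  0  0  0  0  0  0
 z  0  1  1  1  1  1  1  1  1  1
 x  0  1  1  2  2  2  2  2  2  2
 x  0  1  1  2  2  2  2  2  2  2
 x  0  1  1  2  2  2  2  2  2  2
 y  0  1  1  2  3  3  3  3  3  3
 y  0  1  1  2  3  4  4  4  4  4
 z  0  1  2  2  3  4  4  5  5  5
 y  0  1  2  2  3  4  5  5  6  6
 z  0  1  2  2  3  4  5  6  6  6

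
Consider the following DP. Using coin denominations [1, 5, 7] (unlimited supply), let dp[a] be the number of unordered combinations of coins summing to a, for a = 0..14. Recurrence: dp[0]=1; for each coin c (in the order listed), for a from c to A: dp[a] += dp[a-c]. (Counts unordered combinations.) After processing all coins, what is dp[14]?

after  coin     0     1     2     3     4     5     6     7     8     9    10    11    12    13    14
          1     1     1     1     1     1     1     1     1     1     1     1     1     1     1     1
          5     1     1     1     1     1     2     2     2     2     2     3     3     3     3     3
          7     1     1     1     1     1     2     2     3     3     3     4     4     5     5     6

6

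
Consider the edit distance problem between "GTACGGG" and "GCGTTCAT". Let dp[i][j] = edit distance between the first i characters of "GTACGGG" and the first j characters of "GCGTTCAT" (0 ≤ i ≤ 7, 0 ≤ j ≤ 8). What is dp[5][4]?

   ''  G  C  G  T  T  C  A  T
''  0  1  2  3  4  5  6  7  8
 G  1  0  1  2  3  4  5  6  7
 T  2  1  1  2  2  3  4  5  6
 A  3  2  2  2  3  3  4  4  5
 C  4  3  2  3  3  4  3  4  5
 G  5  4  3  2  3  4  4  4  5
 G  6  5  4  3  3  4  5  5  5
 G  7  6  5  4  4  4  5  6  6

3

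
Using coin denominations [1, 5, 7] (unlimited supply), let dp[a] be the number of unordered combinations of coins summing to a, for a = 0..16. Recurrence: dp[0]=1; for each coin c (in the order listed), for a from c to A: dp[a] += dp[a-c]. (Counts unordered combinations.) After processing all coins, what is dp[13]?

5

after  coin     0     1     2     3     4     5     6     7     8     9    10    11    12    13    14    15    16
          1     1     1     1     1     1     1     1     1     1     1     1     1     1     1     1     1     1
          5     1     1     1     1     1     2     2     2     2     2     3     3     3     3     3     4     4
          7     1     1     1     1     1     2     2     3     3     3     4     4     5     5     6     7     7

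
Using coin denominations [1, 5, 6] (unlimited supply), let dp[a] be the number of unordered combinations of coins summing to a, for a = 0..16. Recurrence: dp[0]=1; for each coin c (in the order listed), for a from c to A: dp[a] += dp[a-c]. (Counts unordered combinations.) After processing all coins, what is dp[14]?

after  coin     0     1     2     3     4     5     6     7     8     9    10    11    12    13    14    15    16
          1     1     1     1     1     1     1     1     1     1     1     1     1     1     1     1     1     1
          5     1     1     1     1     1     2     2     2     2     2     3     3     3     3     3     4     4
          6     1     1     1     1     1     2     3     3     3     3     4     5     6     6     6     7     8

6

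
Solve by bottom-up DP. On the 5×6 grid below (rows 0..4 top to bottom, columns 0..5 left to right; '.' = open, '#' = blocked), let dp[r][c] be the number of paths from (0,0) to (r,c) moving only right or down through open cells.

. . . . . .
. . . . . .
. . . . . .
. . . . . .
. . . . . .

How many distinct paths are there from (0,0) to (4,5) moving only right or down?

r\c   0   1   2   3   4   5
  0   1   1   1   1   1   1
  1   1   2   3   4   5   6
  2   1   3   6  10  15  21
  3   1   4  10  20  35  56
  4   1   5  15  35  70 126

126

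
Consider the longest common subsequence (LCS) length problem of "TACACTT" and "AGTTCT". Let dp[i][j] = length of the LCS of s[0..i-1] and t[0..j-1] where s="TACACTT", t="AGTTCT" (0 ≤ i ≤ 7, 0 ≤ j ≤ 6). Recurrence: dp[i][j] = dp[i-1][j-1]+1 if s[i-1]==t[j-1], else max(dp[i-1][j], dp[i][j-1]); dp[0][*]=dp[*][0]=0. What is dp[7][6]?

3

   ''  A  G  T  T  C  T
''  0  0  0  0  0  0  0
 T  0  0  0  1  1  1  1
 A  0  1  1  1  1  1  1
 C  0  1  1  1  1  2  2
 A  0  1  1  1  1  2  2
 C  0  1  1  1  1  2  2
 T  0  1  1  2  2  2  3
 T  0  1  1  2  3  3  3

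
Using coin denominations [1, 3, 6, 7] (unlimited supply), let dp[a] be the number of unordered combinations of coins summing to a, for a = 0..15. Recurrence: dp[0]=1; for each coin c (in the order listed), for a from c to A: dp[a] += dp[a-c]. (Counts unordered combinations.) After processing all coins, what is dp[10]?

after  coin     0     1     2     3     4     5     6     7     8     9    10    11    12    13    14    15
          1     1     1     1     1     1     1     1     1     1     1     1     1     1     1     1     1
          3     1     1     1     2     2     2     3     3     3     4     4     4     5     5     5     6
          6     1     1     1     2     2     2     4     4     4     6     6     6     9     9     9    12
          7     1     1     1     2     2     2     4     5     5     7     8     8    11    13    14    17

8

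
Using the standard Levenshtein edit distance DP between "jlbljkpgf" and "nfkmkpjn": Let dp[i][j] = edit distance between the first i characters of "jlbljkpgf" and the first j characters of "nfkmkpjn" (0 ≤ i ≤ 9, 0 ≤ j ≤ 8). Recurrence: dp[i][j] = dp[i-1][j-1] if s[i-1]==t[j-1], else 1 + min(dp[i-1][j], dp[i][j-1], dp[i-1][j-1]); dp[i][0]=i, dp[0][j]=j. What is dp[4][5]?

   ''  n  f  k  m  k  p  j  n
''  0  1  2  3  4  5  6  7  8
 j  1  1  2  3  4  5  6  6  7
 l  2  2  2  3  4  5  6  7  7
 b  3  3  3  3  4  5  6  7  8
 l  4  4  4  4  4  5  6  7  8
 j  5  5  5  5  5  5  6  6  7
 k  6  6  6  5  6  5  6  7  7
 p  7  7  7  6  6  6  5  6  7
 g  8  8  8  7  7  7  6  6  7
 f  9  9  8  8  8  8  7  7  7

5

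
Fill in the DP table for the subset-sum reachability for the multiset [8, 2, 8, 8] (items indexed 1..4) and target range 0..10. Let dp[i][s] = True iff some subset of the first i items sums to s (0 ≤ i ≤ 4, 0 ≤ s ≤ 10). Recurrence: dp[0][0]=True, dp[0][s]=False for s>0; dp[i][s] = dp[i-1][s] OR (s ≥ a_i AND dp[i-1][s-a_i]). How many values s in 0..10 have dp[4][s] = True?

4

i\s   0   1   2   3   4   5   6   7   8   9  10
  0   T   F   F   F   F   F   F   F   F   F   F
  1   T   F   F   F   F   F   F   F   T   F   F
  2   T   F   T   F   F   F   F   F   T   F   T
  3   T   F   T   F   F   F   F   F   T   F   T
  4   T   F   T   F   F   F   F   F   T   F   T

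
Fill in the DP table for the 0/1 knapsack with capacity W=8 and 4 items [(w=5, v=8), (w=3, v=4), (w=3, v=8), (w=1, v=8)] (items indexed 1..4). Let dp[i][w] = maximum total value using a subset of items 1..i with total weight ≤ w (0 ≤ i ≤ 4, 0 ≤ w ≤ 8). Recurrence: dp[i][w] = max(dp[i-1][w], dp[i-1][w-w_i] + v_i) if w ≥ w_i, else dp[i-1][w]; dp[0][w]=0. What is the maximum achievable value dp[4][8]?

i\w   0   1   2   3   4   5   6   7   8
  0   0   0   0   0   0   0   0   0   0
  1   0   0   0   0   0   8   8   8   8
  2   0   0   0   4   4   8   8   8  12
  3   0   0   0   8   8   8  12  12  16
  4   0   8   8   8  16  16  16  20  20

20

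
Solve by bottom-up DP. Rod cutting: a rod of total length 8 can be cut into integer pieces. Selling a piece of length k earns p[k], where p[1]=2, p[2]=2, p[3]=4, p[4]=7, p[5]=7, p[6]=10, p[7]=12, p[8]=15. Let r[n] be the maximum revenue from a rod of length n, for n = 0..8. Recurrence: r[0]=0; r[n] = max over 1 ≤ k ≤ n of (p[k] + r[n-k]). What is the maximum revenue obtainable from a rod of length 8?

   n    0    1    2    3    4    5    6    7    8
r[n]    0    2    4    6    8   10   12   14   16

16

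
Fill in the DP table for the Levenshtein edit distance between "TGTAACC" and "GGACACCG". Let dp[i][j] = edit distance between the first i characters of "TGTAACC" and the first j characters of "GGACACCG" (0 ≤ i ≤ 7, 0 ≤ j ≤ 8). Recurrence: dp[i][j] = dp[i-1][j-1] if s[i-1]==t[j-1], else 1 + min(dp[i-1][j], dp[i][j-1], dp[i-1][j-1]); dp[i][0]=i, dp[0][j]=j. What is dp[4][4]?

3

   ''  G  G  A  C  A  C  C  G
''  0  1  2  3  4  5  6  7  8
 T  1  1  2  3  4  5  6  7  8
 G  2  1  1  2  3  4  5  6  7
 T  3  2  2  2  3  4  5  6  7
 A  4  3  3  2  3  3  4  5  6
 A  5  4  4  3  3  3  4  5  6
 C  6  5  5  4  3  4  3  4  5
 C  7  6  6  5  4  4  4  3  4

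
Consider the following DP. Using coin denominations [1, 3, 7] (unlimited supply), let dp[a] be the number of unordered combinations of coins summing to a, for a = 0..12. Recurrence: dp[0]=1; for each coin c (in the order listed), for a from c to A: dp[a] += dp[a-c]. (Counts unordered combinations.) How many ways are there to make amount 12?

7

after  coin     0     1     2     3     4     5     6     7     8     9    10    11    12
          1     1     1     1     1     1     1     1     1     1     1     1     1     1
          3     1     1     1     2     2     2     3     3     3     4     4     4     5
          7     1     1     1     2     2     2     3     4     4     5     6     6     7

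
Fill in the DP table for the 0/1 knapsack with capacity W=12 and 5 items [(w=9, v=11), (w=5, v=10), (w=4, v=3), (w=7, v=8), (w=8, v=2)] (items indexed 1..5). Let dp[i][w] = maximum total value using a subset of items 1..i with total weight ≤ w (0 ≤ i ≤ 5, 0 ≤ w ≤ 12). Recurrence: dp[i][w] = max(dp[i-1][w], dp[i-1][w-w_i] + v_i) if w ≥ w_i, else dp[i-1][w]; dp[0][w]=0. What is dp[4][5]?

10

i\w   0   1   2   3   4   5   6   7   8   9  10  11  12
  0   0   0   0   0   0   0   0   0   0   0   0   0   0
  1   0   0   0   0   0   0   0   0   0  11  11  11  11
  2   0   0   0   0   0  10  10  10  10  11  11  11  11
  3   0   0   0   0   3  10  10  10  10  13  13  13  13
  4   0   0   0   0   3  10  10  10  10  13  13  13  18
  5   0   0   0   0   3  10  10  10  10  13  13  13  18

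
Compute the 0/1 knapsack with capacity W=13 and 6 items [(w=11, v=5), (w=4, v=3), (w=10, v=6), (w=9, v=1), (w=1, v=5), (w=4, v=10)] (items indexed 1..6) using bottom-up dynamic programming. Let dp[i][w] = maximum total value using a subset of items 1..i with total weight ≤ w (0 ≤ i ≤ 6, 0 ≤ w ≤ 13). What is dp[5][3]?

5

i\w   0   1   2   3   4   5   6   7   8   9  10  11  12  13
  0   0   0   0   0   0   0   0   0   0   0   0   0   0   0
  1   0   0   0   0   0   0   0   0   0   0   0   5   5   5
  2   0   0   0   0   3   3   3   3   3   3   3   5   5   5
  3   0   0   0   0   3   3   3   3   3   3   6   6   6   6
  4   0   0   0   0   3   3   3   3   3   3   6   6   6   6
  5   0   5   5   5   5   8   8   8   8   8   8  11  11  11
  6   0   5   5   5  10  15  15  15  15  18  18  18  18  18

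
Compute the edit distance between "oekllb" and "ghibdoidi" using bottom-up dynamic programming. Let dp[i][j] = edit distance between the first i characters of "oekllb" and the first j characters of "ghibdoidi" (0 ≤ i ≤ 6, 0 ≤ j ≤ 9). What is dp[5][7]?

   ''  g  h  i  b  d  o  i  d  i
''  0  1  2  3  4  5  6  7  8  9
 o  1  1  2  3  4  5  5  6  7  8
 e  2  2  2  3  4  5  6  6  7  8
 k  3  3  3  3  4  5  6  7  7  8
 l  4  4  4  4  4  5  6  7  8  8
 l  5  5  5  5  5  5  6  7  8  9
 b  6  6  6  6  5  6  6  7  8  9

7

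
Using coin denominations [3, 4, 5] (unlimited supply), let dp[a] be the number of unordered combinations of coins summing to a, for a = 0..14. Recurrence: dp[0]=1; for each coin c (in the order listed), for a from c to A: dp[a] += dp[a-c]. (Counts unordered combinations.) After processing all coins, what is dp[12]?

after  coin     0     1     2     3     4     5     6     7     8     9    10    11    12    13    14
          3     1     0     0     1     0     0     1     0     0     1     0     0     1     0     0
          4     1     0     0     1     1     0     1     1     1     1     1     1     2     1     1
          5     1     0     0     1     1     1     1     1     2     2     2     2     3     3     3

3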